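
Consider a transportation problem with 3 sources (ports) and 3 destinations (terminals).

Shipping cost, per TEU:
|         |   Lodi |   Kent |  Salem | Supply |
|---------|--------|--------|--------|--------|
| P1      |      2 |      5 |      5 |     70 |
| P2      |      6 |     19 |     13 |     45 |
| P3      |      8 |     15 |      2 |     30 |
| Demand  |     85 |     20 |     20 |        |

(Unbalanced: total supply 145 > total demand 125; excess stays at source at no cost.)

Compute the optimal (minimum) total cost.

450

A cheapest plan:
  P1→Lodi: 50 TEU
  P1→Kent: 20 TEU
  P2→Lodi: 35 TEU
  P3→Salem: 20 TEU
Total cost = 450.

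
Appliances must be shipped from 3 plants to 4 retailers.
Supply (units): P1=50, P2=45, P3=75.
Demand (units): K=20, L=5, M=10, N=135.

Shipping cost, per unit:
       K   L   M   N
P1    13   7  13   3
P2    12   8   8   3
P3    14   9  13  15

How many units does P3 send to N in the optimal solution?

Optimal shipments:
  P1->N: 50 units
  P2->N: 45 units
  P3->K: 20 units
  P3->L: 5 units
  P3->M: 10 units
  P3->N: 40 units
Total cost = 1340.
So P3→N carries 40 units.

40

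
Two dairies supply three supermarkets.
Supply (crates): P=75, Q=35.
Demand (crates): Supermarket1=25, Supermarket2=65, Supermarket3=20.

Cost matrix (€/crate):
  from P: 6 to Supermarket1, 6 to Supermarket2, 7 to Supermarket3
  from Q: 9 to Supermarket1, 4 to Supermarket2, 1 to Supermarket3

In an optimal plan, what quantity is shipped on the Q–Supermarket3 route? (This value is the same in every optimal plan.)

20

The minimum-cost plan:
  P–Supermarket1: 25 × €6 = €150
  P–Supermarket2: 50 × €6 = €300
  Q–Supermarket2: 15 × €4 = €60
  Q–Supermarket3: 20 × €1 = €20
Total cost = €530.
So Q→Supermarket3 carries 20 crates.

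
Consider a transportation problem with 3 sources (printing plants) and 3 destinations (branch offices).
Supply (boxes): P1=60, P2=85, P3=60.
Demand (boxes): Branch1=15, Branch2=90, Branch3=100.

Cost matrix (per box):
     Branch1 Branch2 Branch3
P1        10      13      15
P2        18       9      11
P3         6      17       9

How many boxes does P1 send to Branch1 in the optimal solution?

15

Optimal shipments:
  P1→Branch1: 15 × 10 = 150
  P1→Branch2: 5 × 13 = 65
  P1→Branch3: 40 × 15 = 600
  P2→Branch2: 85 × 9 = 765
  P3→Branch3: 60 × 9 = 540
Total cost = 2120.
So P1→Branch1 carries 15 boxes.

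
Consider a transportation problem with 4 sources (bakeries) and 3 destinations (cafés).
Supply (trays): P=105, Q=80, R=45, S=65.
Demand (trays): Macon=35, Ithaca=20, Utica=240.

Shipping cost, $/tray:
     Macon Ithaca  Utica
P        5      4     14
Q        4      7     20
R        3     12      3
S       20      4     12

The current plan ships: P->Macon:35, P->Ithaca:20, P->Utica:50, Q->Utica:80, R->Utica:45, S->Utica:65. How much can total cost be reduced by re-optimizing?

Current plan cost = 35·5 + 20·4 + 50·14 + 80·20 + 45·3 + 65·12 = $3470.
Optimal plan:
  P to Utica: 105 × $14 = $1470
  Q to Macon: 35 × $4 = $140
  Q to Ithaca: 20 × $7 = $140
  Q to Utica: 25 × $20 = $500
  R to Utica: 45 × $3 = $135
  S to Utica: 65 × $12 = $780
Optimal cost = $3165.
Saving = 3470 − 3165 = $305.

305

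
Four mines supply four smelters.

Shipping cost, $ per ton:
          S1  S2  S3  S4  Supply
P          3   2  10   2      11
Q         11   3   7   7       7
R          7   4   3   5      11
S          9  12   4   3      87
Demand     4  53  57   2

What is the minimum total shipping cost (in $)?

645

One minimum-cost allocation:
  P–S2: 11 × $2 = $22
  Q–S2: 7 × $3 = $21
  R–S2: 11 × $4 = $44
  S–S1: 4 × $9 = $36
  S–S2: 24 × $12 = $288
  S–S3: 57 × $4 = $228
  S–S4: 2 × $3 = $6
Total = 22 + 21 + 44 + 36 + 288 + 228 + 6 = $645.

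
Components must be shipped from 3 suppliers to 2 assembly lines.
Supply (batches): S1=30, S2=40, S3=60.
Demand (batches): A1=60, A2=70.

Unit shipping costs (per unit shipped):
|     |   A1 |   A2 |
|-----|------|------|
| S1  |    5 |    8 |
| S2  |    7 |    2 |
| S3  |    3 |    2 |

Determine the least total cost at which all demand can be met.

An optimal shipping plan:
  S1->A1: 30 × 5 = 150
  S2->A2: 40 × 2 = 80
  S3->A1: 30 × 3 = 90
  S3->A2: 30 × 2 = 60
Total = 150 + 80 + 90 + 60 = 380.

380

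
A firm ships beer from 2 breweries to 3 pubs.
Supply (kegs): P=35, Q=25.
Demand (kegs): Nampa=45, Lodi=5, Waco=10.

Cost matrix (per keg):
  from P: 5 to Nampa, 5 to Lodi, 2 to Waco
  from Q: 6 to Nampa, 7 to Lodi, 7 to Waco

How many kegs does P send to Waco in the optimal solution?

10

The minimum-cost plan:
  P→Nampa: 20 × 5 = 100
  P→Lodi: 5 × 5 = 25
  P→Waco: 10 × 2 = 20
  Q→Nampa: 25 × 6 = 150
Total cost = 295.
So P→Waco carries 10 kegs.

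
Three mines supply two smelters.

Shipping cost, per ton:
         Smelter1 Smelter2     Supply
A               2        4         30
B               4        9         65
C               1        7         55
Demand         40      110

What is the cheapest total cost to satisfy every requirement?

850

A cheapest plan:
  A->Smelter2: 30 × 4 = 120
  B->Smelter2: 65 × 9 = 585
  C->Smelter1: 40 × 1 = 40
  C->Smelter2: 15 × 7 = 105
Total = 120 + 585 + 40 + 105 = 850.
(Supply check: A ships 30; B ships 65; C ships 55.)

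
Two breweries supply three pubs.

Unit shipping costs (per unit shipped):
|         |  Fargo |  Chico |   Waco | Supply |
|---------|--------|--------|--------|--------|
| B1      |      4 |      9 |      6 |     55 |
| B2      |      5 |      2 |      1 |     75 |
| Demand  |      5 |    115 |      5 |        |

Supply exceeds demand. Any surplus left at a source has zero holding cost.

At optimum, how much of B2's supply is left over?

An optimal plan:
  B1->Fargo: 5 × 4 = 20
  B1->Chico: 40 × 9 = 360
  B1->Waco: 5 × 6 = 30
  B2->Chico: 75 × 2 = 150
Total cost = 560.
B2 ships 75 of its 75, leaving 0.

0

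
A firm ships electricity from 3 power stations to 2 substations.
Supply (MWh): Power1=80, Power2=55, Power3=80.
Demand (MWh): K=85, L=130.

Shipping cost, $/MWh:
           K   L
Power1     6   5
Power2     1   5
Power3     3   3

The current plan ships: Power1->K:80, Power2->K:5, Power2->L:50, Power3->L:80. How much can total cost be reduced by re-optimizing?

280

Current plan cost = 80·6 + 5·1 + 50·5 + 80·3 = $975.
Optimal plan:
  Power1->L: 80 MWh
  Power2->K: 55 MWh
  Power3->K: 30 MWh
  Power3->L: 50 MWh
Optimal cost = $695.
Saving = 975 − 695 = $280.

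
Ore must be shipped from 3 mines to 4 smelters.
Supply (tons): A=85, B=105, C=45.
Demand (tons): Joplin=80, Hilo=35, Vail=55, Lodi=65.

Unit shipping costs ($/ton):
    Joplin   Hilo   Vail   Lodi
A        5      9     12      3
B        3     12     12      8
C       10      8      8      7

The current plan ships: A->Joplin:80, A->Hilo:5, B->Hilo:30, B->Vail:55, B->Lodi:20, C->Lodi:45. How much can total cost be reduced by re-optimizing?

665

Current plan cost = 80·5 + 5·9 + 30·12 + 55·12 + 20·8 + 45·7 = $1940.
Optimal plan:
  A to Hilo: 20 tons
  A to Lodi: 65 tons
  B to Joplin: 80 tons
  B to Hilo: 15 tons
  B to Vail: 10 tons
  C to Vail: 45 tons
Optimal cost = $1275.
Saving = 1940 − 1275 = $665.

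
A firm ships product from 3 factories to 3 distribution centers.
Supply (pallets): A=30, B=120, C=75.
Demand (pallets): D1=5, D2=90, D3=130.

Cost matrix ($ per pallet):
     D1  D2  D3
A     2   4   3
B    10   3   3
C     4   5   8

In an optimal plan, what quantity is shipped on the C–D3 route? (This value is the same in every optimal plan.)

Solving gives:
  A–D3: 30 × $3 = $90
  B–D2: 20 × $3 = $60
  B–D3: 100 × $3 = $300
  C–D1: 5 × $4 = $20
  C–D2: 70 × $5 = $350
Total cost = $820.
The route C→D3 is not used.

0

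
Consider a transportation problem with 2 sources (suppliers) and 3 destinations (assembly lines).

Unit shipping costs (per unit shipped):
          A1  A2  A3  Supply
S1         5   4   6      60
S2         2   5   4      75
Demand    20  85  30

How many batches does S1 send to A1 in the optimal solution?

0

Optimal shipments:
  S1–A2: 60 × 4 = 240
  S2–A1: 20 × 2 = 40
  S2–A2: 25 × 5 = 125
  S2–A3: 30 × 4 = 120
Total cost = 525.
The route S1→A1 is not used.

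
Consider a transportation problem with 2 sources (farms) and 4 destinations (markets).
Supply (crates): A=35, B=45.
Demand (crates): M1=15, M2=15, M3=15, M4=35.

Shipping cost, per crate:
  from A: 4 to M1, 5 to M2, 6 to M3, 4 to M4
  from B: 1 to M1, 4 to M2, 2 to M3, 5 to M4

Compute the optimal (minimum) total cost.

One minimum-cost allocation:
  A to M4: 35 × 4 = 140
  B to M1: 15 × 1 = 15
  B to M2: 15 × 4 = 60
  B to M3: 15 × 2 = 30
Total = 140 + 15 + 60 + 30 = 245.

245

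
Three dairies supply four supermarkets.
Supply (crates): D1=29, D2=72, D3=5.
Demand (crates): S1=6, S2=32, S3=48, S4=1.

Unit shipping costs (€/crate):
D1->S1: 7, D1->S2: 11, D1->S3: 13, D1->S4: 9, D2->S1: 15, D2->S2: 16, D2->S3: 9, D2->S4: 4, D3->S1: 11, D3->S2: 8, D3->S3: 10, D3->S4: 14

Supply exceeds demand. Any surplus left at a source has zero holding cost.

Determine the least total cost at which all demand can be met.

835

Optimal allocation:
  D1->S1: 6 × €7 = €42
  D1->S2: 23 × €11 = €253
  D2->S2: 4 × €16 = €64
  D2->S3: 48 × €9 = €432
  D2->S4: 1 × €4 = €4
  D3->S2: 5 × €8 = €40
Total = 42 + 253 + 64 + 432 + 4 + 40 = €835.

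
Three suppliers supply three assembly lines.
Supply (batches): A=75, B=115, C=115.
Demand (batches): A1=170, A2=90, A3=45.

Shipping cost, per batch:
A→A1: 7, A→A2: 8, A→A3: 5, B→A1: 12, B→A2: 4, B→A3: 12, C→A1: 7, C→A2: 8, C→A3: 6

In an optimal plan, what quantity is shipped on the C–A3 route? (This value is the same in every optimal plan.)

0

Optimal shipments:
  A->A1: 30 × 7 = 210
  A->A3: 45 × 5 = 225
  B->A1: 25 × 12 = 300
  B->A2: 90 × 4 = 360
  C->A1: 115 × 7 = 805
Total cost = 1900.
The route C→A3 is not used.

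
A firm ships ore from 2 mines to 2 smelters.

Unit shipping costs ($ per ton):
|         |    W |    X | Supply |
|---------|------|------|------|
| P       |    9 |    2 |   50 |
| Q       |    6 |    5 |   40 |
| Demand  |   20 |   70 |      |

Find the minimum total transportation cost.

320

Optimal allocation:
  P to X: 50 × $2 = $100
  Q to W: 20 × $6 = $120
  Q to X: 20 × $5 = $100
Total = 100 + 120 + 100 = $320.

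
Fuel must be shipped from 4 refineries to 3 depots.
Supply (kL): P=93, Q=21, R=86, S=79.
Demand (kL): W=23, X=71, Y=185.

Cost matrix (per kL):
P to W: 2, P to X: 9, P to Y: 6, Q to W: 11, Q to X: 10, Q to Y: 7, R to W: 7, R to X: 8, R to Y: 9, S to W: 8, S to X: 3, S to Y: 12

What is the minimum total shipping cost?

1696

An optimal shipping plan:
  P to W: 23 × 2 = 46
  P to Y: 70 × 6 = 420
  Q to Y: 21 × 7 = 147
  R to Y: 86 × 9 = 774
  S to X: 71 × 3 = 213
  S to Y: 8 × 12 = 96
Total = 46 + 420 + 147 + 774 + 213 + 96 = 1696.
(Supply check: P ships 93; Q ships 21; R ships 86; S ships 79.)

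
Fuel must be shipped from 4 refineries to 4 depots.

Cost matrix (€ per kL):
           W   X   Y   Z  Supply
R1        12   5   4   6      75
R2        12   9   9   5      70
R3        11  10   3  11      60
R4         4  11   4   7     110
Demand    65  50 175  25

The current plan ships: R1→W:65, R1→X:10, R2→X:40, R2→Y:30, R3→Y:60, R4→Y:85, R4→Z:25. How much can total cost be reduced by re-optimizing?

700

Current plan cost = 65·12 + 10·5 + 40·9 + 30·9 + 60·3 + 85·4 + 25·7 = €2155.
Optimal plan:
  R1->X: 5 × €5 = €25
  R1->Y: 70 × €4 = €280
  R2->X: 45 × €9 = €405
  R2->Z: 25 × €5 = €125
  R3->Y: 60 × €3 = €180
  R4->W: 65 × €4 = €260
  R4->Y: 45 × €4 = €180
Optimal cost = €1455.
Saving = 2155 − 1455 = €700.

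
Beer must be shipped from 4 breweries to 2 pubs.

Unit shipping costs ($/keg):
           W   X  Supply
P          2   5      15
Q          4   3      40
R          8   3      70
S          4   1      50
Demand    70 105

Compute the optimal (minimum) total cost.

An optimal shipping plan:
  P to W: 15 × $2 = $30
  Q to W: 40 × $4 = $160
  R to X: 70 × $3 = $210
  S to W: 15 × $4 = $60
  S to X: 35 × $1 = $35
Total = 30 + 160 + 210 + 60 + 35 = $495.
(Supply check: P ships 15; Q ships 40; R ships 70; S ships 50.)

495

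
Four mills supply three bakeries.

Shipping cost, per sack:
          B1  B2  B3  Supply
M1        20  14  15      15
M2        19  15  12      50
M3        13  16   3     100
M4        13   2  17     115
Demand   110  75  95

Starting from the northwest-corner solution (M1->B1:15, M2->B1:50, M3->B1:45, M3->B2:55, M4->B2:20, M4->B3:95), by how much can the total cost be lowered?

2100

Current plan cost = 15·20 + 50·19 + 45·13 + 55·16 + 20·2 + 95·17 = 4370.
Optimal plan:
  M1 to B1: 15 sacks
  M2 to B1: 50 sacks
  M3 to B1: 5 sacks
  M3 to B3: 95 sacks
  M4 to B1: 40 sacks
  M4 to B2: 75 sacks
Optimal cost = 2270.
Saving = 4370 − 2270 = 2100.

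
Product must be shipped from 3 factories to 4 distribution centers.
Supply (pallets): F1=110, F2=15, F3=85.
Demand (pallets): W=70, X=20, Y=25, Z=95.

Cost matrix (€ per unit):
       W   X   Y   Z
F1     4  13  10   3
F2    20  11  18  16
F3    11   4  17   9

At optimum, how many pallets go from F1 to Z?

Solving gives:
  F1–W: 70 pallets
  F1–Y: 10 pallets
  F1–Z: 30 pallets
  F2–Y: 15 pallets
  F3–X: 20 pallets
  F3–Z: 65 pallets
Total cost = €1405.
So F1→Z carries 30 pallets.

30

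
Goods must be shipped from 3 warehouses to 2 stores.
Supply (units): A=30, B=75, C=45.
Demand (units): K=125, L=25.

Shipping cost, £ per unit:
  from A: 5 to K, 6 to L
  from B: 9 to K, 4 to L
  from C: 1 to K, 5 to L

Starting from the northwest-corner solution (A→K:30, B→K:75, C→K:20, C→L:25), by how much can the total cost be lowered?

Current plan cost = 30·5 + 75·9 + 20·1 + 25·5 = £970.
Optimal plan:
  A→K: 30 units
  B→K: 50 units
  B→L: 25 units
  C→K: 45 units
Optimal cost = £745.
Saving = 970 − 745 = £225.

225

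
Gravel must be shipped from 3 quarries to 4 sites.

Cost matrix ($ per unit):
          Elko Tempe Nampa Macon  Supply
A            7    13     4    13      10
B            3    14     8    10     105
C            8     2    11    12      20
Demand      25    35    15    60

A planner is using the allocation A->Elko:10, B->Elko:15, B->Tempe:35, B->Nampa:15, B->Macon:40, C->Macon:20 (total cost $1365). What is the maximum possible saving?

360

Current plan cost = 10·7 + 15·3 + 35·14 + 15·8 + 40·10 + 20·12 = $1365.
Optimal plan:
  A–Nampa: 10 truckloads
  B–Elko: 25 truckloads
  B–Tempe: 15 truckloads
  B–Nampa: 5 truckloads
  B–Macon: 60 truckloads
  C–Tempe: 20 truckloads
Optimal cost = $1005.
Saving = 1365 − 1005 = $360.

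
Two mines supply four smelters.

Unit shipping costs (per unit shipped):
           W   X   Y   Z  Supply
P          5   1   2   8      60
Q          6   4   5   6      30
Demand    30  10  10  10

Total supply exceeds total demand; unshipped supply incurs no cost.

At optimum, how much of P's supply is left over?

An optimal plan:
  P–W: 30 × 5 = 150
  P–X: 10 × 1 = 10
  P–Y: 10 × 2 = 20
  Q–Z: 10 × 6 = 60
Total cost = 240.
P ships 50 of its 60, leaving 10.

10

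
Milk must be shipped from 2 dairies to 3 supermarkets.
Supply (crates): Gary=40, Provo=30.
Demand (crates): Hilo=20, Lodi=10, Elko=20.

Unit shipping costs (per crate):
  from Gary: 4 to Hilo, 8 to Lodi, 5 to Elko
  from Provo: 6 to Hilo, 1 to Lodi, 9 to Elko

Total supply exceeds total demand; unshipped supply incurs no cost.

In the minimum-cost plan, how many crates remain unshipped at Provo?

An optimal plan:
  Gary->Hilo: 20 crates
  Gary->Elko: 20 crates
  Provo->Lodi: 10 crates
Total cost = 190.
Provo ships 10 of its 30, leaving 20.

20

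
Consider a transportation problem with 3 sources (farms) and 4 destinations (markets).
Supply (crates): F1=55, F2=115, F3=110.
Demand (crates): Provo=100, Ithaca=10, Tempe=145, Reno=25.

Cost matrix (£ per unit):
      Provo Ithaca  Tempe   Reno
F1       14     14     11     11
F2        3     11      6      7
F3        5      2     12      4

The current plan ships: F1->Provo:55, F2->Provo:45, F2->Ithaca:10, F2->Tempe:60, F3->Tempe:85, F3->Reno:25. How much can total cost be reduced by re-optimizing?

Current plan cost = 55·14 + 45·3 + 10·11 + 60·6 + 85·12 + 25·4 = £2495.
Optimal plan:
  F1–Tempe: 55 × £11 = £605
  F2–Provo: 25 × £3 = £75
  F2–Tempe: 90 × £6 = £540
  F3–Provo: 75 × £5 = £375
  F3–Ithaca: 10 × £2 = £20
  F3–Reno: 25 × £4 = £100
Optimal cost = £1715.
Saving = 2495 − 1715 = £780.

780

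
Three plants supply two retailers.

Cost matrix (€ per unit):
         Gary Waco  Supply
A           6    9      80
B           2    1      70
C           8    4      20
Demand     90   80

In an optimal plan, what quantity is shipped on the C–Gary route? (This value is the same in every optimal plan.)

The minimum-cost plan:
  A to Gary: 80 × €6 = €480
  B to Gary: 10 × €2 = €20
  B to Waco: 60 × €1 = €60
  C to Waco: 20 × €4 = €80
Total cost = €640.
The route C→Gary is not used.

0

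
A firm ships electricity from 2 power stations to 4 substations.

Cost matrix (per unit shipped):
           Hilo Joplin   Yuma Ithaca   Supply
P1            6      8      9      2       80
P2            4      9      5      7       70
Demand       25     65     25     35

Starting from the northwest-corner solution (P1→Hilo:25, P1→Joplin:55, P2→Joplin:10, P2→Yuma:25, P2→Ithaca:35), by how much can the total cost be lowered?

215

Current plan cost = 25·6 + 55·8 + 10·9 + 25·5 + 35·7 = 1050.
Optimal plan:
  P1 to Joplin: 45 × 8 = 360
  P1 to Ithaca: 35 × 2 = 70
  P2 to Hilo: 25 × 4 = 100
  P2 to Joplin: 20 × 9 = 180
  P2 to Yuma: 25 × 5 = 125
Optimal cost = 835.
Saving = 1050 − 835 = 215.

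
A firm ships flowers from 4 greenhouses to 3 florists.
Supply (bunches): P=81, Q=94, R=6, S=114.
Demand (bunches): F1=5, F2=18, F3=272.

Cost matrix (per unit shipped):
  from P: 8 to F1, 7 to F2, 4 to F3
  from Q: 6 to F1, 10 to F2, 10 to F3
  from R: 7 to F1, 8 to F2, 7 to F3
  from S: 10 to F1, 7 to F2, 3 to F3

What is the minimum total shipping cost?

1628

Optimal allocation:
  P->F3: 81 × 4 = 324
  Q->F1: 5 × 6 = 30
  Q->F2: 18 × 10 = 180
  Q->F3: 71 × 10 = 710
  R->F3: 6 × 7 = 42
  S->F3: 114 × 3 = 342
Total = 324 + 30 + 180 + 710 + 42 + 342 = 1628.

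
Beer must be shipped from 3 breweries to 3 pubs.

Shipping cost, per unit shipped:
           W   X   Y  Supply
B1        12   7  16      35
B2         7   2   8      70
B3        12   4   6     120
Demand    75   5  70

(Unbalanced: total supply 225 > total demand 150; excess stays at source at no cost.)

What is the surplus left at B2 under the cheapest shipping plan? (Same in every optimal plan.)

0

An optimal plan:
  B2→W: 70 kegs
  B3→W: 5 kegs
  B3→X: 5 kegs
  B3→Y: 70 kegs
Total cost = 990.
B2 ships 70 of its 70, leaving 0.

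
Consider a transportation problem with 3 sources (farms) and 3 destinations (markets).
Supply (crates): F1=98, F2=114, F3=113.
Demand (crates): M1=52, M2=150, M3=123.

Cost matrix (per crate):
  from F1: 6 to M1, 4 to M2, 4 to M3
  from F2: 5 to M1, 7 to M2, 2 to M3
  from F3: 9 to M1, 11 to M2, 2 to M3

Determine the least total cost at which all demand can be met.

1262

Optimal allocation:
  F1→M2: 98 × 4 = 392
  F2→M1: 52 × 5 = 260
  F2→M2: 52 × 7 = 364
  F2→M3: 10 × 2 = 20
  F3→M3: 113 × 2 = 226
Total = 392 + 260 + 364 + 20 + 226 = 1262.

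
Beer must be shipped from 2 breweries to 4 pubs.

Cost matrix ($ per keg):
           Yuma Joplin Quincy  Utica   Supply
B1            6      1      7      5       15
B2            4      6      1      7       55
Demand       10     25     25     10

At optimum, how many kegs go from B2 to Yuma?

Optimal shipments:
  B1->Joplin: 15 × $1 = $15
  B2->Yuma: 10 × $4 = $40
  B2->Joplin: 10 × $6 = $60
  B2->Quincy: 25 × $1 = $25
  B2->Utica: 10 × $7 = $70
Total cost = $210.
So B2→Yuma carries 10 kegs.

10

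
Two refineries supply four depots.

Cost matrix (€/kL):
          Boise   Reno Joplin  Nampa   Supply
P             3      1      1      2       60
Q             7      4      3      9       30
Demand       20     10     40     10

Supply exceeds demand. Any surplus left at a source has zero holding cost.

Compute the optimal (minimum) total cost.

One minimum-cost allocation:
  P–Boise: 20 kL
  P–Reno: 10 kL
  P–Joplin: 20 kL
  P–Nampa: 10 kL
  Q–Joplin: 20 kL
Total cost = €170.
(Supply check: P ships 60; Q ships 20.)

170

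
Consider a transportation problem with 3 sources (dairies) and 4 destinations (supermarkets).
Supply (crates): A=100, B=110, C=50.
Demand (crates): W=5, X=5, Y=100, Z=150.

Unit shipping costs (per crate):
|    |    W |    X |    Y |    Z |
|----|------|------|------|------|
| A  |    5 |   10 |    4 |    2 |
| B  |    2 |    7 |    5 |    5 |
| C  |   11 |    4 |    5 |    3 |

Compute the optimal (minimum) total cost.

890

One minimum-cost allocation:
  A–Z: 100 × 2 = 200
  B–W: 5 × 2 = 10
  B–Y: 100 × 5 = 500
  B–Z: 5 × 5 = 25
  C–X: 5 × 4 = 20
  C–Z: 45 × 3 = 135
Total = 200 + 10 + 500 + 25 + 20 + 135 = 890.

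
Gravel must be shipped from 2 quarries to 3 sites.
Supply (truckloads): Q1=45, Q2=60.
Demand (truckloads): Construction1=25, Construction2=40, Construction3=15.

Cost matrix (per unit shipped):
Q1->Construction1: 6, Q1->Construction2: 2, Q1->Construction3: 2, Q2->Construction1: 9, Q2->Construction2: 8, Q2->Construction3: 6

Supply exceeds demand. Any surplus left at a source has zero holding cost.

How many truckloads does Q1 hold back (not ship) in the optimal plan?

0

Minimum-cost shipments:
  Q1 to Construction2: 40 × 2 = 80
  Q1 to Construction3: 5 × 2 = 10
  Q2 to Construction1: 25 × 9 = 225
  Q2 to Construction3: 10 × 6 = 60
Total cost = 375.
Q1 ships 45 of its 45, leaving 0.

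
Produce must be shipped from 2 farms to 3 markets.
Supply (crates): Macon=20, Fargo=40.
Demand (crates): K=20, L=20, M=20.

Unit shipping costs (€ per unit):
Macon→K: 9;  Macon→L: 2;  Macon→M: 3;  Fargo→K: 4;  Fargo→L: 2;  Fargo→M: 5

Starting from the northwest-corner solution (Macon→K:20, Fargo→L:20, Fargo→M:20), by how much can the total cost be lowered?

Current plan cost = 20·9 + 20·2 + 20·5 = €320.
Optimal plan:
  Macon→M: 20 × €3 = €60
  Fargo→K: 20 × €4 = €80
  Fargo→L: 20 × €2 = €40
Optimal cost = €180.
Saving = 320 − 180 = €140.

140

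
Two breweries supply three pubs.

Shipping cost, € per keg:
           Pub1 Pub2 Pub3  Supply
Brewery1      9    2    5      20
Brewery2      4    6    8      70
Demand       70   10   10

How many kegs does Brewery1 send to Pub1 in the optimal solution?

Optimal shipments:
  Brewery1→Pub2: 10 × €2 = €20
  Brewery1→Pub3: 10 × €5 = €50
  Brewery2→Pub1: 70 × €4 = €280
Total cost = €350.
The route Brewery1→Pub1 is not used.

0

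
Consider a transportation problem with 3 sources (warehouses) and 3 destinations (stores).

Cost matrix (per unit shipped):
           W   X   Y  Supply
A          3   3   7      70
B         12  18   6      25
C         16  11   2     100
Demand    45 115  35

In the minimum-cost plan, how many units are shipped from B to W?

The minimum-cost plan:
  A->W: 20 × 3 = 60
  A->X: 50 × 3 = 150
  B->W: 25 × 12 = 300
  C->X: 65 × 11 = 715
  C->Y: 35 × 2 = 70
Total cost = 1295.
So B→W carries 25 units.

25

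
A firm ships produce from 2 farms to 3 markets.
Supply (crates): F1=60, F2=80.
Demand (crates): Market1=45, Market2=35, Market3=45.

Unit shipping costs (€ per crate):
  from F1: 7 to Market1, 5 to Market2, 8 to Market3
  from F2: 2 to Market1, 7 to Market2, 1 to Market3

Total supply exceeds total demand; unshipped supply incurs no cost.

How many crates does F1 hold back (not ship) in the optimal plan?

15

Minimum-cost shipments:
  F1->Market1: 10 × €7 = €70
  F1->Market2: 35 × €5 = €175
  F2->Market1: 35 × €2 = €70
  F2->Market3: 45 × €1 = €45
Total cost = €360.
F1 ships 45 of its 60, leaving 15.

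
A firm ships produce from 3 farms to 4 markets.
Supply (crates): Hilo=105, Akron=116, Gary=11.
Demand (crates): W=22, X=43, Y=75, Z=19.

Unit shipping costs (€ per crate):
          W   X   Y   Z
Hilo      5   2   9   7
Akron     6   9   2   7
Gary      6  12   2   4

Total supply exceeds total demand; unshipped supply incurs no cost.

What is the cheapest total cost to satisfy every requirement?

446

A cheapest plan:
  Hilo→W: 22 × €5 = €110
  Hilo→X: 43 × €2 = €86
  Hilo→Z: 8 × €7 = €56
  Akron→Y: 75 × €2 = €150
  Gary→Z: 11 × €4 = €44
Total = 110 + 86 + 56 + 150 + 44 = €446.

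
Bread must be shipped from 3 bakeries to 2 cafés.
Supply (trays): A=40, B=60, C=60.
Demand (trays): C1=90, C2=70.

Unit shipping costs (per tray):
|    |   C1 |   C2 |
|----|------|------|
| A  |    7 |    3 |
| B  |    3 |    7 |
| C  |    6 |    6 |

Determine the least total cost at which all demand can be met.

A cheapest plan:
  A->C2: 40 × 3 = 120
  B->C1: 60 × 3 = 180
  C->C1: 30 × 6 = 180
  C->C2: 30 × 6 = 180
Total = 120 + 180 + 180 + 180 = 660.
(Supply check: A ships 40; B ships 60; C ships 60.)

660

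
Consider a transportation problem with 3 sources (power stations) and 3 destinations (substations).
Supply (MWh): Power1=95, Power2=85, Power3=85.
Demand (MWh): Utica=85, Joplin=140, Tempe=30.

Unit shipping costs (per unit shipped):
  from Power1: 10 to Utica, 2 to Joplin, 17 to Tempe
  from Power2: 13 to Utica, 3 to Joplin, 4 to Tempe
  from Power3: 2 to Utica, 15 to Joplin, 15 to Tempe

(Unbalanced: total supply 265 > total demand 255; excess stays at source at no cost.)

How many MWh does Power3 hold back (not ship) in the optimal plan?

An optimal plan:
  Power1–Joplin: 95 MWh
  Power2–Joplin: 45 MWh
  Power2–Tempe: 30 MWh
  Power3–Utica: 85 MWh
Total cost = 615.
Power3 ships 85 of its 85, leaving 0.

0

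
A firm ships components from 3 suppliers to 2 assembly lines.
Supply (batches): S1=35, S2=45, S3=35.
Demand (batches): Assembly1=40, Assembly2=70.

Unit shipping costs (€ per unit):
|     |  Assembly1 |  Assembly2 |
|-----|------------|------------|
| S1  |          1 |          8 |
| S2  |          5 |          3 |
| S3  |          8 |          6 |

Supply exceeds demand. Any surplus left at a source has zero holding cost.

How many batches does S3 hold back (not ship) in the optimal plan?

An optimal plan:
  S1→Assembly1: 35 batches
  S2→Assembly2: 45 batches
  S3→Assembly1: 5 batches
  S3→Assembly2: 25 batches
Total cost = €360.
S3 ships 30 of its 35, leaving 5.

5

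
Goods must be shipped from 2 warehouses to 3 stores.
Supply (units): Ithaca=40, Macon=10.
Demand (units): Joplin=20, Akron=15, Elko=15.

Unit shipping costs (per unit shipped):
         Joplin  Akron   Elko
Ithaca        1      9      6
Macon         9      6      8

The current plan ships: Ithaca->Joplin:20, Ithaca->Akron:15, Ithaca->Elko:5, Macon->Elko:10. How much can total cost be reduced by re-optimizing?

Current plan cost = 20·1 + 15·9 + 5·6 + 10·8 = 265.
Optimal plan:
  Ithaca to Joplin: 20 × 1 = 20
  Ithaca to Akron: 5 × 9 = 45
  Ithaca to Elko: 15 × 6 = 90
  Macon to Akron: 10 × 6 = 60
Optimal cost = 215.
Saving = 265 − 215 = 50.

50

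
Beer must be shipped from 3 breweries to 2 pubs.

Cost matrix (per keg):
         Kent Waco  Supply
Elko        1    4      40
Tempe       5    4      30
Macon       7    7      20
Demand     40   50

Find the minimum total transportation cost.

300

Optimal allocation:
  Elko to Kent: 40 × 1 = 40
  Tempe to Waco: 30 × 4 = 120
  Macon to Waco: 20 × 7 = 140
Total = 40 + 120 + 140 = 300.
(Supply check: Elko ships 40; Tempe ships 30; Macon ships 20.)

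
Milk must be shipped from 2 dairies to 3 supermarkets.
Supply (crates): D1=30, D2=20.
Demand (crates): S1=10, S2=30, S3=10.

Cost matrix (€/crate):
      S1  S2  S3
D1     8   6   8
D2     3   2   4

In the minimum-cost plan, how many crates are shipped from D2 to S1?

The minimum-cost plan:
  D1 to S2: 20 × €6 = €120
  D1 to S3: 10 × €8 = €80
  D2 to S1: 10 × €3 = €30
  D2 to S2: 10 × €2 = €20
Total cost = €250.
So D2→S1 carries 10 crates.

10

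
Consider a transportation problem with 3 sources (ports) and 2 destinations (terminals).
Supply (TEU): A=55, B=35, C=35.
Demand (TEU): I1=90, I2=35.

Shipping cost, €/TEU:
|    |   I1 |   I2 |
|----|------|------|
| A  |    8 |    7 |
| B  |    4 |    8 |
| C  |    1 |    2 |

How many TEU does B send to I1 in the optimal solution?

Optimal shipments:
  A–I1: 20 × €8 = €160
  A–I2: 35 × €7 = €245
  B–I1: 35 × €4 = €140
  C–I1: 35 × €1 = €35
Total cost = €580.
So B→I1 carries 35 TEU.

35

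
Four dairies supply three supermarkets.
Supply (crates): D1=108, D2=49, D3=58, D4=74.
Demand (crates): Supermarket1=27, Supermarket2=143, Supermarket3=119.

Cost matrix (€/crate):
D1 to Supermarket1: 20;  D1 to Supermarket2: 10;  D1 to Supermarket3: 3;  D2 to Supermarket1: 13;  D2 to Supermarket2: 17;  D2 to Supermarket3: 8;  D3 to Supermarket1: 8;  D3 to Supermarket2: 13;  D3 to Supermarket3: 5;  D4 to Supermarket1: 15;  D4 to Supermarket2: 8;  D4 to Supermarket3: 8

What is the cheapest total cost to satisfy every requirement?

One minimum-cost allocation:
  D1–Supermarket2: 69 × €10 = €690
  D1–Supermarket3: 39 × €3 = €117
  D2–Supermarket3: 49 × €8 = €392
  D3–Supermarket1: 27 × €8 = €216
  D3–Supermarket3: 31 × €5 = €155
  D4–Supermarket2: 74 × €8 = €592
Total = 690 + 117 + 392 + 216 + 155 + 592 = €2162.
(Supply check: D1 ships 108; D2 ships 49; D3 ships 58; D4 ships 74.)

2162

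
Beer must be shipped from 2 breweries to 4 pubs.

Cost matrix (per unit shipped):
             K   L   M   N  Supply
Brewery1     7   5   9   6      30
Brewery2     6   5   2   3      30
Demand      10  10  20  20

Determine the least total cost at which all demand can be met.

250

One minimum-cost allocation:
  Brewery1 to K: 10 × 7 = 70
  Brewery1 to L: 10 × 5 = 50
  Brewery1 to N: 10 × 6 = 60
  Brewery2 to M: 20 × 2 = 40
  Brewery2 to N: 10 × 3 = 30
Total = 70 + 50 + 60 + 40 + 30 = 250.
(Supply check: Brewery1 ships 30; Brewery2 ships 30.)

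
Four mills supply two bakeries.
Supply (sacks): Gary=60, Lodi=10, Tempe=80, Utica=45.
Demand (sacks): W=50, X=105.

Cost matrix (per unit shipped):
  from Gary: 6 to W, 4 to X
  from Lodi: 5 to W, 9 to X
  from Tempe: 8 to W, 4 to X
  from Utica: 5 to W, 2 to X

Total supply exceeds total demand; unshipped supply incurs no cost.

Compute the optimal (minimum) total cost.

A cheapest plan:
  Gary->W: 40 × 6 = 240
  Gary->X: 20 × 4 = 80
  Lodi->W: 10 × 5 = 50
  Tempe->X: 40 × 4 = 160
  Utica->X: 45 × 2 = 90
Total = 240 + 80 + 50 + 160 + 90 = 620.

620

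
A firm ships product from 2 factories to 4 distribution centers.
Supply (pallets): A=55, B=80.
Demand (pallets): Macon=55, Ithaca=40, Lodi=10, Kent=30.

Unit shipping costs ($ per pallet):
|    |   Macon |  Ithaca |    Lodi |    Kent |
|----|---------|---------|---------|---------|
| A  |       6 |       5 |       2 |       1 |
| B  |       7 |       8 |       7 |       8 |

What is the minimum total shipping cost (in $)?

One minimum-cost allocation:
  A–Ithaca: 15 × $5 = $75
  A–Lodi: 10 × $2 = $20
  A–Kent: 30 × $1 = $30
  B–Macon: 55 × $7 = $385
  B–Ithaca: 25 × $8 = $200
Total = 75 + 20 + 30 + 385 + 200 = $710.
(Supply check: A ships 55; B ships 80.)

710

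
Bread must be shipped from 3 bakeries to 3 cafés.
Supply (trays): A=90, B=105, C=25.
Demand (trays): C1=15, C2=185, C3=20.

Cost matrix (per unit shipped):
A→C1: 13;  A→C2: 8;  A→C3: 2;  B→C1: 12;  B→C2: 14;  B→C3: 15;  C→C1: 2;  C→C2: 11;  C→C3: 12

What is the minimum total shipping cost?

An optimal shipping plan:
  A–C2: 70 trays
  A–C3: 20 trays
  B–C2: 105 trays
  C–C1: 15 trays
  C–C2: 10 trays
Total cost = 2210.

2210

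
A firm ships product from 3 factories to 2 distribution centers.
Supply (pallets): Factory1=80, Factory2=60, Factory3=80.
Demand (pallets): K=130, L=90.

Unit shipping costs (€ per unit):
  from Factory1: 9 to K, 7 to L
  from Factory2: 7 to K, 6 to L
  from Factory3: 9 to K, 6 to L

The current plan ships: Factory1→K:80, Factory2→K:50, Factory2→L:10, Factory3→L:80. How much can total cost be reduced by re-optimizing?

Current plan cost = 80·9 + 50·7 + 10·6 + 80·6 = €1610.
Optimal plan:
  Factory1–K: 70 pallets
  Factory1–L: 10 pallets
  Factory2–K: 60 pallets
  Factory3–L: 80 pallets
Optimal cost = €1600.
Saving = 1610 − 1600 = €10.

10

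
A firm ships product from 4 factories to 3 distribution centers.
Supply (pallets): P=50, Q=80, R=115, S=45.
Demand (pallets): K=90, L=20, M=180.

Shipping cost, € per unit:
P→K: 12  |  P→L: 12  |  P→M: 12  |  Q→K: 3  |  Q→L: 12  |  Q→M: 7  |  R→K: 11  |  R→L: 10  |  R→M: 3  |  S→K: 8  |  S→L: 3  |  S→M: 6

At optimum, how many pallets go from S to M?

25

Optimal shipments:
  P–K: 10 × €12 = €120
  P–M: 40 × €12 = €480
  Q–K: 80 × €3 = €240
  R–M: 115 × €3 = €345
  S–L: 20 × €3 = €60
  S–M: 25 × €6 = €150
Total cost = €1395.
So S→M carries 25 pallets.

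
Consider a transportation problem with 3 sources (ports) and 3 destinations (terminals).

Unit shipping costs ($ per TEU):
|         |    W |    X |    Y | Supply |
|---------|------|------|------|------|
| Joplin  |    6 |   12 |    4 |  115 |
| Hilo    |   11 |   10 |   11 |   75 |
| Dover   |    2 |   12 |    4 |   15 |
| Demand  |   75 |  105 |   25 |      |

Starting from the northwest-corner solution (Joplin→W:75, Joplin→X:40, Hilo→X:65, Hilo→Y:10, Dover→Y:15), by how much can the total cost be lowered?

150

Current plan cost = 75·6 + 40·12 + 65·10 + 10·11 + 15·4 = $1750.
Optimal plan:
  Joplin to W: 60 × $6 = $360
  Joplin to X: 30 × $12 = $360
  Joplin to Y: 25 × $4 = $100
  Hilo to X: 75 × $10 = $750
  Dover to W: 15 × $2 = $30
Optimal cost = $1600.
Saving = 1750 − 1600 = $150.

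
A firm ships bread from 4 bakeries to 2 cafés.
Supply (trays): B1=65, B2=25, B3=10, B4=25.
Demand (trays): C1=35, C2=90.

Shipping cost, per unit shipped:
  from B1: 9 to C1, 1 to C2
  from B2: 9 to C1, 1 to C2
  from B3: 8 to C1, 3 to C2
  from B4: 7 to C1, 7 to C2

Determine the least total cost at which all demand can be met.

One minimum-cost allocation:
  B1→C2: 65 trays
  B2→C2: 25 trays
  B3→C1: 10 trays
  B4→C1: 25 trays
Total cost = 345.
(Supply check: B1 ships 65; B2 ships 25; B3 ships 10; B4 ships 25.)

345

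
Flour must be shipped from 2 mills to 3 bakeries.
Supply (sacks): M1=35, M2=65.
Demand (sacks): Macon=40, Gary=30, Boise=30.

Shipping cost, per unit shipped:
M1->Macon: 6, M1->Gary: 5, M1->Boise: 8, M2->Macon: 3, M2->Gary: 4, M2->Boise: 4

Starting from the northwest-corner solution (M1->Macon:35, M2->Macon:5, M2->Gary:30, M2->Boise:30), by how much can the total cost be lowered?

Current plan cost = 35·6 + 5·3 + 30·4 + 30·4 = 465.
Optimal plan:
  M1–Macon: 5 × 6 = 30
  M1–Gary: 30 × 5 = 150
  M2–Macon: 35 × 3 = 105
  M2–Boise: 30 × 4 = 120
Optimal cost = 405.
Saving = 465 − 405 = 60.

60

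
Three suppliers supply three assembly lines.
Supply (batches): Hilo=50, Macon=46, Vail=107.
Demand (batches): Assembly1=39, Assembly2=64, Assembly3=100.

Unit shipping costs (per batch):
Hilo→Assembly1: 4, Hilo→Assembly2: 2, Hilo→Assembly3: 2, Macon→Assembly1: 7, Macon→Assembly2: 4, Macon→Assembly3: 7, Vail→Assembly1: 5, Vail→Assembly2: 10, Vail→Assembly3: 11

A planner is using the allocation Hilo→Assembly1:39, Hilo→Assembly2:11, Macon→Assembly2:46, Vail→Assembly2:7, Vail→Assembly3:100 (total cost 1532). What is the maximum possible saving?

Current plan cost = 39·4 + 11·2 + 46·4 + 7·10 + 100·11 = 1532.
Optimal plan:
  Hilo to Assembly3: 50 × 2 = 100
  Macon to Assembly2: 46 × 4 = 184
  Vail to Assembly1: 39 × 5 = 195
  Vail to Assembly2: 18 × 10 = 180
  Vail to Assembly3: 50 × 11 = 550
Optimal cost = 1209.
Saving = 1532 − 1209 = 323.

323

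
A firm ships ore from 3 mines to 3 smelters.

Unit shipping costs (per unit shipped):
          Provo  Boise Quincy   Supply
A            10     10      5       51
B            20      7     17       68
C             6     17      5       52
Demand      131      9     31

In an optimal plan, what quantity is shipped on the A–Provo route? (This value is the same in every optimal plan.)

Solving gives:
  A→Provo: 20 × 10 = 200
  A→Quincy: 31 × 5 = 155
  B→Provo: 59 × 20 = 1180
  B→Boise: 9 × 7 = 63
  C→Provo: 52 × 6 = 312
Total cost = 1910.
So A→Provo carries 20 tons.

20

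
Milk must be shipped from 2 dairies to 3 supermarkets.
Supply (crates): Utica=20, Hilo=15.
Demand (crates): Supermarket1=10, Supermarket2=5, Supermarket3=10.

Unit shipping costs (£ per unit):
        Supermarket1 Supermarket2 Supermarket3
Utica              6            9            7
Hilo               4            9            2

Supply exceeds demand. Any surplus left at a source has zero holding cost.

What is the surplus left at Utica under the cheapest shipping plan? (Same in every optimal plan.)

An optimal plan:
  Utica to Supermarket1: 5 × £6 = £30
  Utica to Supermarket2: 5 × £9 = £45
  Hilo to Supermarket1: 5 × £4 = £20
  Hilo to Supermarket3: 10 × £2 = £20
Total cost = £115.
Utica ships 10 of its 20, leaving 10.

10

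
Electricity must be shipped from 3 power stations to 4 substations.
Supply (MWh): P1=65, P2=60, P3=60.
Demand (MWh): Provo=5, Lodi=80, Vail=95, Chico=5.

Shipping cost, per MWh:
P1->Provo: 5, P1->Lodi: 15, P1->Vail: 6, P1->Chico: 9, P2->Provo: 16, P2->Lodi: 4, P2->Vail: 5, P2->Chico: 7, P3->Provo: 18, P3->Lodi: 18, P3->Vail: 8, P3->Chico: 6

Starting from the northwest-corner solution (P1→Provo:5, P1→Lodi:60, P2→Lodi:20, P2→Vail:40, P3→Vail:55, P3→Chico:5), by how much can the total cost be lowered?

400

Current plan cost = 5·5 + 60·15 + 20·4 + 40·5 + 55·8 + 5·6 = 1675.
Optimal plan:
  P1->Provo: 5 × 5 = 25
  P1->Lodi: 20 × 15 = 300
  P1->Vail: 40 × 6 = 240
  P2->Lodi: 60 × 4 = 240
  P3->Vail: 55 × 8 = 440
  P3->Chico: 5 × 6 = 30
Optimal cost = 1275.
Saving = 1675 − 1275 = 400.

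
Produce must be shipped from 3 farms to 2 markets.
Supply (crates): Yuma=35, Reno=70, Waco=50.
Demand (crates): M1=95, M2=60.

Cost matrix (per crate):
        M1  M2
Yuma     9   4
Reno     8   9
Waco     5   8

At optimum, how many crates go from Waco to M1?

Optimal shipments:
  Yuma–M2: 35 crates
  Reno–M1: 45 crates
  Reno–M2: 25 crates
  Waco–M1: 50 crates
Total cost = 975.
So Waco→M1 carries 50 crates.

50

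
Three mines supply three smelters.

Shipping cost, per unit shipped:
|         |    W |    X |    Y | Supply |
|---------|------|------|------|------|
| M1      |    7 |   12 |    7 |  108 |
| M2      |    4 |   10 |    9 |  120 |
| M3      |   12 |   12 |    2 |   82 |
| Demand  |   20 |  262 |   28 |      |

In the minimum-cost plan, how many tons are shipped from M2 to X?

100

Solving gives:
  M1 to X: 108 tons
  M2 to W: 20 tons
  M2 to X: 100 tons
  M3 to X: 54 tons
  M3 to Y: 28 tons
Total cost = 3080.
So M2→X carries 100 tons.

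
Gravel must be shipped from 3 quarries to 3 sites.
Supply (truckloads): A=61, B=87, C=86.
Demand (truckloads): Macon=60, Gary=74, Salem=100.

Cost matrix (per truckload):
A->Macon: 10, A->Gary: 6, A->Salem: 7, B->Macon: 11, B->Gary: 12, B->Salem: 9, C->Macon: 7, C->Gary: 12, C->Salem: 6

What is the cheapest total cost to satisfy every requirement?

Optimal allocation:
  A->Gary: 61 × 6 = 366
  B->Gary: 13 × 12 = 156
  B->Salem: 74 × 9 = 666
  C->Macon: 60 × 7 = 420
  C->Salem: 26 × 6 = 156
Total = 366 + 156 + 666 + 420 + 156 = 1764.

1764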